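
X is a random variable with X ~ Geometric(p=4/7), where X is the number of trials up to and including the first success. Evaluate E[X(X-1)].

E[X(X-1)] = E[X² - X] = E[X²] - E[X]
E[X] = \frac{7}{4}
E[X²] = Var(X) + (E[X])² = \frac{21}{16} + (\frac{7}{4})² = \frac{35}{8}
E[X(X-1)] = \frac{35}{8} - \frac{7}{4} = \frac{21}{8}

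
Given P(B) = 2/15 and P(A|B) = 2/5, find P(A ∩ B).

By definition, P(A|B) = P(A ∩ B) / P(B)
So P(A ∩ B) = P(A|B) × P(B)
= 2/5 × 2/15
= 4/75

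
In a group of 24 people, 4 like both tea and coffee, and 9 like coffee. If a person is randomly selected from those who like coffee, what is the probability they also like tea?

P(A ∩ B) = 4/24 = 1/6
P(B) = 9/24 = 3/8
P(A|B) = P(A ∩ B) / P(B) = (1/6) / (3/8) = 4/9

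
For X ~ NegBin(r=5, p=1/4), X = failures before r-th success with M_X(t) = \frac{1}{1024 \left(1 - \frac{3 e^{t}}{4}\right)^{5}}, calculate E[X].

To find E[X], compute M^(1)(0):
M^(1)(t) = \frac{15 e^{t}}{4096 \left(1 - \frac{3 e^{t}}{4}\right)^{6}}
M^(1)(0) = 15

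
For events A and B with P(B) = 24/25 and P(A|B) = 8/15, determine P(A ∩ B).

By definition, P(A|B) = P(A ∩ B) / P(B)
So P(A ∩ B) = P(A|B) × P(B)
= 8/15 × 24/25
= 64/125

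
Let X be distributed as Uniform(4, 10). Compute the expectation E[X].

For X ~ Uniform(4, 10), the expected value is:
E[X] = 7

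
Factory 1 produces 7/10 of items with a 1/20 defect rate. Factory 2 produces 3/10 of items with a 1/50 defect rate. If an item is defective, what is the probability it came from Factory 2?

Using Bayes' theorem:
P(F1) = 7/10, P(D|F1) = 1/20
P(F2) = 3/10, P(D|F2) = 1/50
P(D) = P(D|F1)P(F1) + P(D|F2)P(F2)
     = \frac{41}{1000}
P(F2|D) = P(D|F2)P(F2) / P(D)
= \frac{6}{41}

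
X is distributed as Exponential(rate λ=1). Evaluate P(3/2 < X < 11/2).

P(3/2 < X < 11/2) = ∫_{3/2}^{11/2} f(x) dx
where f(x) = e^{- x}
= - \frac{1 - e^{4}}{e^{\frac{11}{2}}}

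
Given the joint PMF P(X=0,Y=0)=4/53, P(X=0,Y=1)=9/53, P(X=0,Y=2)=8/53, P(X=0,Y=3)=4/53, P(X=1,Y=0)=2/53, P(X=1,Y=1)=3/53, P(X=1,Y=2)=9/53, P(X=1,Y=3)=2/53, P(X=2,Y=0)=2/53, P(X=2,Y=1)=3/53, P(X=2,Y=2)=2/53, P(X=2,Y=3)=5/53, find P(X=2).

P(X=2) = P(X=2,Y=0) + P(X=2,Y=1) + P(X=2,Y=2) + P(X=2,Y=3)
= 2/53 + 3/53 + 2/53 + 5/53
= 12/53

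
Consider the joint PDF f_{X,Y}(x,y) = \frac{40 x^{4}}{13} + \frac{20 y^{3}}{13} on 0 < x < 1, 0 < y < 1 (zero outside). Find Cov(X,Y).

E[XY] = ∫∫ xy × f(x,y) dx dy = \frac{16}{39}
E[X] = \frac{55}{78}
E[Y] = \frac{8}{13}
Cov(X,Y) = E[XY] - E[X]E[Y] = - \frac{4}{169}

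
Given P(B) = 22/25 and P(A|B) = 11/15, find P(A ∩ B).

By definition, P(A|B) = P(A ∩ B) / P(B)
So P(A ∩ B) = P(A|B) × P(B)
= 11/15 × 22/25
= 242/375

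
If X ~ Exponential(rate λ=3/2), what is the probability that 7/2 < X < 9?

P(7/2 < X < 9) = ∫_{7/2}^{9} f(x) dx
where f(x) = \frac{3 e^{- \frac{3 x}{2}}}{2}
= - \frac{1}{e^{\frac{27}{2}}} + e^{- \frac{21}{4}}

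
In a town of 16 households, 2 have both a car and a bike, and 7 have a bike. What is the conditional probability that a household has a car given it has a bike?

P(A ∩ B) = 2/16 = 1/8
P(B) = 7/16
P(A|B) = P(A ∩ B) / P(B) = (1/8) / (7/16) = 2/7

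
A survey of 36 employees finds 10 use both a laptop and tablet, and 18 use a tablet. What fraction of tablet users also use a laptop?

P(A ∩ B) = 10/36 = 5/18
P(B) = 18/36 = 1/2
P(A|B) = P(A ∩ B) / P(B) = (5/18) / (1/2) = 5/9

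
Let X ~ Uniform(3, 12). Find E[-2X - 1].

For X ~ Uniform(3, 12):
E[X] = \frac{15}{2}
E[-2X - 1] = -2 × E[X] - 1 = -16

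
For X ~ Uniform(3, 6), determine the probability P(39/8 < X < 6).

P(39/8 < X < 6) = ∫_{39/8}^{6} f(x) dx
where f(x) = \frac{1}{3}
= \frac{3}{8}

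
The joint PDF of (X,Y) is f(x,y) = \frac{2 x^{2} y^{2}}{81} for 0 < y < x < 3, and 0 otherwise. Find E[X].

f_X(x) = ∫_0^x \frac{2 x^{2} y^{2}}{81} dy = \frac{2 x^{5}}{243}
E[X] = ∫_0^3 x × (\frac{2 x^{5}}{243}) dx = \frac{18}{7}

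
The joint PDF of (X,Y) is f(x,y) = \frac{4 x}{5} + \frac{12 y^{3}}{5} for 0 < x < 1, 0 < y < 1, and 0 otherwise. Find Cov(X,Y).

E[XY] = ∫∫ xy × f(x,y) dx dy = \frac{28}{75}
E[X] = \frac{17}{30}
E[Y] = \frac{17}{25}
Cov(X,Y) = E[XY] - E[X]E[Y] = - \frac{3}{250}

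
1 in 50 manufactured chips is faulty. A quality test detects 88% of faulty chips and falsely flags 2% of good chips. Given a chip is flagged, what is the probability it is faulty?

Let D = the rare event, + = positive/flagged.
P(D) = 1/50
P(+|D) = 88/100 = 22/25
P(+|D') = 2/100 = 1/50
P(+) = P(+|D)P(D) + P(+|D')P(D')
     = \frac{22}{25} × \frac{1}{50} + \frac{1}{50} × \frac{49}{50}
     = \frac{93}{2500}
P(D|+) = P(+|D)P(D)/P(+) = \frac{44}{93}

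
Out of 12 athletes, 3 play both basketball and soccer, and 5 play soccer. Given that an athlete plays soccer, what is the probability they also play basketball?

P(A ∩ B) = 3/12 = 1/4
P(B) = 5/12
P(A|B) = P(A ∩ B) / P(B) = (1/4) / (5/12) = 3/5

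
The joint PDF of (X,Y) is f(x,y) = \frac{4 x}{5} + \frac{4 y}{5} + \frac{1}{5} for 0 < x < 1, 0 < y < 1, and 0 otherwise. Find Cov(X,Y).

E[XY] = ∫∫ xy × f(x,y) dx dy = \frac{19}{60}
E[X] = \frac{17}{30}
E[Y] = \frac{17}{30}
Cov(X,Y) = E[XY] - E[X]E[Y] = - \frac{1}{225}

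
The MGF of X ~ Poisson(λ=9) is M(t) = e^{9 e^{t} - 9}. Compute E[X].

To find E[X], compute M^(1)(0):
M^(1)(t) = 9 e^{t} e^{9 e^{t} - 9}
M^(1)(0) = 9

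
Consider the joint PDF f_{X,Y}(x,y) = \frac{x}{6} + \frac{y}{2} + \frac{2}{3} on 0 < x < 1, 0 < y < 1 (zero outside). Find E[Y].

E[Y] = ∫_0^1 ∫_0^1 y × f(x,y) dx dy
= \frac{13}{24}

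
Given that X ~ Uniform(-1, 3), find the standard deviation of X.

For X ~ Uniform(-1, 3):
Var(X) = \frac{4}{3}
SD(X) = √(Var(X)) = √(\frac{4}{3}) = \frac{2 \sqrt{3}}{3}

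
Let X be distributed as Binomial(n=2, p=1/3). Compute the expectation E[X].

For X ~ Binomial(n=2, p=1/3), the expected value is:
E[X] = \frac{2}{3}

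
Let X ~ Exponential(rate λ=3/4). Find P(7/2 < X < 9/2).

P(7/2 < X < 9/2) = ∫_{7/2}^{9/2} f(x) dx
where f(x) = \frac{3 e^{- \frac{3 x}{4}}}{4}
= - \frac{1 - e^{\frac{3}{4}}}{e^{\frac{27}{8}}}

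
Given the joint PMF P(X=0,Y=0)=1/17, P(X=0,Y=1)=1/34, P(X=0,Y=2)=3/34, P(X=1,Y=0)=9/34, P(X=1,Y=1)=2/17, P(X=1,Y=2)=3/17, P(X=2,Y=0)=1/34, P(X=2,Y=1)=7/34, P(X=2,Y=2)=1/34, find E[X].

First find marginal of X:
P(X=0) = 3/17
P(X=1) = 19/34
P(X=2) = 9/34
E[X] = 0 × 3/17 + 1 × 19/34 + 2 × 9/34 = 37/34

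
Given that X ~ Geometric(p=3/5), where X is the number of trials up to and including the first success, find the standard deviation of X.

For X ~ Geometric(p=3/5), where X is the number of trials up to and including the first success:
Var(X) = \frac{10}{9}
SD(X) = √(Var(X)) = √(\frac{10}{9}) = \frac{\sqrt{10}}{3}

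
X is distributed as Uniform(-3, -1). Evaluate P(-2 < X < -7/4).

P(-2 < X < -7/4) = ∫_{-2}^{-7/4} f(x) dx
where f(x) = \frac{1}{2}
= \frac{1}{8}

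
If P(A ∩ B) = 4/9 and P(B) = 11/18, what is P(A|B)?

P(A|B) = P(A ∩ B) / P(B)
= (4/9) / (11/18)
= 8/11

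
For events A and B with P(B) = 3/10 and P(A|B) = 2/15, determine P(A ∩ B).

By definition, P(A|B) = P(A ∩ B) / P(B)
So P(A ∩ B) = P(A|B) × P(B)
= 2/15 × 3/10
= 1/25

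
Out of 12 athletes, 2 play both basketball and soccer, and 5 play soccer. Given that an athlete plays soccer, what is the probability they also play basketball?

P(A ∩ B) = 2/12 = 1/6
P(B) = 5/12
P(A|B) = P(A ∩ B) / P(B) = (1/6) / (5/12) = 2/5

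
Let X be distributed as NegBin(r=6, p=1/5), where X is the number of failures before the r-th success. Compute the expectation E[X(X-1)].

E[X(X-1)] = E[X² - X] = E[X²] - E[X]
E[X] = 24
E[X²] = Var(X) + (E[X])² = 120 + (24)² = 696
E[X(X-1)] = 696 - 24 = 672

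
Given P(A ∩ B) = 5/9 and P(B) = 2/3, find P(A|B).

P(A|B) = P(A ∩ B) / P(B)
= (5/9) / (2/3)
= 5/6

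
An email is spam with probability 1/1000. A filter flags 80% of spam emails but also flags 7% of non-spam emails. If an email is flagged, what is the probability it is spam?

Let D = the rare event, + = positive/flagged.
P(D) = 1/1000
P(+|D) = 80/100 = 4/5
P(+|D') = 7/100
P(+) = P(+|D)P(D) + P(+|D')P(D')
     = \frac{4}{5} × \frac{1}{1000} + \frac{7}{100} × \frac{999}{1000}
     = \frac{7073}{100000}
P(D|+) = P(+|D)P(D)/P(+) = \frac{80}{7073}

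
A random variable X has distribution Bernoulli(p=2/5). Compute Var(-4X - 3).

For X ~ Bernoulli(p=2/5):
Var(X) = \frac{6}{25}
Var(-4X - 3) = (-4)² × Var(X) = 16 × \frac{6}{25} = \frac{96}{25}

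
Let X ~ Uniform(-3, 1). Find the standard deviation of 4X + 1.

For X ~ Uniform(-3, 1):
Var(X) = \frac{4}{3}
SD(X) = √(Var(X)) = √(\frac{4}{3}) = \frac{2 \sqrt{3}}{3}
SD(4X + 1) = |4| × SD(X) = 4 × \frac{2 \sqrt{3}}{3} = \frac{8 \sqrt{3}}{3}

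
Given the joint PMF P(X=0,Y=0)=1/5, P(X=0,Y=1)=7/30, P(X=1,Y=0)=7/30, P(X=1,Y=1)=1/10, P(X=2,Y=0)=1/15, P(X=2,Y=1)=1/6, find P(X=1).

P(X=1) = P(X=1,Y=0) + P(X=1,Y=1)
= 7/30 + 1/10
= 1/3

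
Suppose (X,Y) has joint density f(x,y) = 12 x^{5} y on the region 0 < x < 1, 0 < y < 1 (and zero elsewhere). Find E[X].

E[X] = ∫_0^1 ∫_0^1 x × f(x,y) dy dx
= ∫_0^1 ∫_0^1 x × (12 x^{5} y) dy dx
= \frac{6}{7}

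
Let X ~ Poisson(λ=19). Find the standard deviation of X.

For X ~ Poisson(λ=19):
Var(X) = 19
SD(X) = √(Var(X)) = √(19) = \sqrt{19}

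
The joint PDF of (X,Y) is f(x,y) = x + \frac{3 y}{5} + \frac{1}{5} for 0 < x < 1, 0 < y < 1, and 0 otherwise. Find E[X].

E[X] = ∫_0^1 ∫_0^1 x × f(x,y) dy dx
= ∫_0^1 ∫_0^1 x × (x + \frac{3 y}{5} + \frac{1}{5}) dy dx
= \frac{7}{12}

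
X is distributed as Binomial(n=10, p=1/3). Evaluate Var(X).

For X ~ Binomial(n=10, p=1/3):
Var(X) = \frac{20}{9}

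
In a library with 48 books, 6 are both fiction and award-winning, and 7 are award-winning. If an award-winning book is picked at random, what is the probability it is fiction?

P(A ∩ B) = 6/48 = 1/8
P(B) = 7/48
P(A|B) = P(A ∩ B) / P(B) = (1/8) / (7/48) = 6/7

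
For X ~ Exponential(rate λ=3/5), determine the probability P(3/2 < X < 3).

P(3/2 < X < 3) = ∫_{3/2}^{3} f(x) dx
where f(x) = \frac{3 e^{- \frac{3 x}{5}}}{5}
= - \frac{1}{e^{\frac{9}{5}}} + e^{- \frac{9}{10}}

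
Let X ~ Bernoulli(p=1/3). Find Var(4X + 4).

For X ~ Bernoulli(p=1/3):
Var(X) = \frac{2}{9}
Var(4X + 4) = (4)² × Var(X) = 16 × \frac{2}{9} = \frac{32}{9}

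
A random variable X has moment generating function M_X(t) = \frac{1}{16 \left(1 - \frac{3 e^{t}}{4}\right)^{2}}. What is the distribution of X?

The MGF M(t) = \frac{1}{16 \left(1 - \frac{3 e^{t}}{4}\right)^{2}} is the standard form for the NegativeBinomial distribution.
Comparing with the known MGF formula identifies: NegBin(r=2, p=1/4), X = failures before r-th success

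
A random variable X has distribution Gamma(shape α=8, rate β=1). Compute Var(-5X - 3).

For X ~ Gamma(shape α=8, rate β=1):
Var(X) = 8
Var(-5X - 3) = (-5)² × Var(X) = 25 × 8 = 200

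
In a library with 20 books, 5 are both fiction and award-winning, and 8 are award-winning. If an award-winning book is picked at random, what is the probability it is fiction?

P(A ∩ B) = 5/20 = 1/4
P(B) = 8/20 = 2/5
P(A|B) = P(A ∩ B) / P(B) = (1/4) / (2/5) = 5/8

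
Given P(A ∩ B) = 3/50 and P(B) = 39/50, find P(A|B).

P(A|B) = P(A ∩ B) / P(B)
= (3/50) / (39/50)
= 1/13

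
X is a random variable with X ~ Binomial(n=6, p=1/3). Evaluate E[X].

For X ~ Binomial(n=6, p=1/3), the expected value is:
E[X] = 2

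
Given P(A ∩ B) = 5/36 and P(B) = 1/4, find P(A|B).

P(A|B) = P(A ∩ B) / P(B)
= (5/36) / (1/4)
= 5/9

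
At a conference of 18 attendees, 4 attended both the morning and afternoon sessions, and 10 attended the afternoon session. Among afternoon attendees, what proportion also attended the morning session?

P(A ∩ B) = 4/18 = 2/9
P(B) = 10/18 = 5/9
P(A|B) = P(A ∩ B) / P(B) = (2/9) / (5/9) = 2/5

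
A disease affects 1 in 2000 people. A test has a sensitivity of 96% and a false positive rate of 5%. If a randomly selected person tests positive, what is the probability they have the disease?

Let D = the rare event, + = positive/flagged.
P(D) = 1/2000
P(+|D) = 96/100 = 24/25
P(+|D') = 5/100 = 1/20
P(+) = P(+|D)P(D) + P(+|D')P(D')
     = \frac{24}{25} × \frac{1}{2000} + \frac{1}{20} × \frac{1999}{2000}
     = \frac{10091}{200000}
P(D|+) = P(+|D)P(D)/P(+) = \frac{96}{10091}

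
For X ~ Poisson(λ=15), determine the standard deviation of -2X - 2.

For X ~ Poisson(λ=15):
Var(X) = 15
SD(X) = √(Var(X)) = √(15) = \sqrt{15}
SD(-2X - 2) = |-2| × SD(X) = 2 × \sqrt{15} = 2 \sqrt{15}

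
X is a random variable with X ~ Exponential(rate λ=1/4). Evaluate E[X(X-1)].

E[X(X-1)] = E[X² - X] = E[X²] - E[X]
E[X] = 4
E[X²] = Var(X) + (E[X])² = 16 + (4)² = 32
E[X(X-1)] = 32 - 4 = 28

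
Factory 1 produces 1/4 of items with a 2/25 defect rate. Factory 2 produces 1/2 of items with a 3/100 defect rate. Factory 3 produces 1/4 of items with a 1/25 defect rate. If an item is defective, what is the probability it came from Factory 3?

Using Bayes' theorem:
P(F1) = 1/4, P(D|F1) = 2/25
P(F2) = 1/2, P(D|F2) = 3/100
P(F3) = 1/4, P(D|F3) = 1/25
P(D) = P(D|F1)P(F1) + P(D|F2)P(F2) + P(D|F3)P(F3)
     = \frac{9}{200}
P(F3|D) = P(D|F3)P(F3) / P(D)
= \frac{2}{9}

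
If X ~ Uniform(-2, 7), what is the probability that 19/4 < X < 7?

P(19/4 < X < 7) = ∫_{19/4}^{7} f(x) dx
where f(x) = \frac{1}{9}
= \frac{1}{4}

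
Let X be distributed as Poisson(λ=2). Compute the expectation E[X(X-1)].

E[X(X-1)] = E[X² - X] = E[X²] - E[X]
E[X] = 2
E[X²] = Var(X) + (E[X])² = 2 + (2)² = 6
E[X(X-1)] = 6 - 2 = 4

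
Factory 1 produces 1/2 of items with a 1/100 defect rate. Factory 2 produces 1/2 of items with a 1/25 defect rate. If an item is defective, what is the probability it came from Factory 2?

Using Bayes' theorem:
P(F1) = 1/2, P(D|F1) = 1/100
P(F2) = 1/2, P(D|F2) = 1/25
P(D) = P(D|F1)P(F1) + P(D|F2)P(F2)
     = \frac{1}{40}
P(F2|D) = P(D|F2)P(F2) / P(D)
= \frac{4}{5}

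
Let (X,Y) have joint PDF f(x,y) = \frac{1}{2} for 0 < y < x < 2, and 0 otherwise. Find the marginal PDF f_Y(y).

f_Y(y) = ∫_y^2 \frac{1}{2} dx = 1 - \frac{y}{2}
for 0 < y < 2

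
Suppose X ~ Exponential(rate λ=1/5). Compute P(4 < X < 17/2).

P(4 < X < 17/2) = ∫_{4}^{17/2} f(x) dx
where f(x) = \frac{e^{- \frac{x}{5}}}{5}
= - \frac{1}{e^{\frac{17}{10}}} + e^{- \frac{4}{5}}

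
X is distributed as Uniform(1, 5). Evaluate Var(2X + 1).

For X ~ Uniform(1, 5):
Var(X) = \frac{4}{3}
Var(2X + 1) = (2)² × Var(X) = 4 × \frac{4}{3} = \frac{16}{3}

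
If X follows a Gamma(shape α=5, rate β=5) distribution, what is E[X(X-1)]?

E[X(X-1)] = E[X² - X] = E[X²] - E[X]
E[X] = 1
E[X²] = Var(X) + (E[X])² = \frac{1}{5} + (1)² = \frac{6}{5}
E[X(X-1)] = \frac{6}{5} - 1 = \frac{1}{5}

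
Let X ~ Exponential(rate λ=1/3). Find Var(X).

For X ~ Exponential(rate λ=1/3):
Var(X) = 9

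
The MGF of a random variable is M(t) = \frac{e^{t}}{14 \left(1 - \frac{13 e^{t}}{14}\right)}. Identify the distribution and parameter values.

The MGF M(t) = \frac{e^{t}}{14 \left(1 - \frac{13 e^{t}}{14}\right)} is the standard form for the Geometric distribution.
Comparing with the known MGF formula identifies: Geometric(p=1/14), X = trial number of first success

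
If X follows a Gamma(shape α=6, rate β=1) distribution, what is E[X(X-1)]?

E[X(X-1)] = E[X² - X] = E[X²] - E[X]
E[X] = 6
E[X²] = Var(X) + (E[X])² = 6 + (6)² = 42
E[X(X-1)] = 42 - 6 = 36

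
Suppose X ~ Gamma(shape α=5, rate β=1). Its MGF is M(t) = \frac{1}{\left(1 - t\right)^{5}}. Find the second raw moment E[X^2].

To find E[X^2], compute M^(2)(0):
M^(1)(t) = \frac{5}{\left(1 - t\right)^{6}}
M^(2)(t) = \frac{30}{\left(1 - t\right)^{7}}
M^(2)(0) = 30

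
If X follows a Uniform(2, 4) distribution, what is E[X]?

For X ~ Uniform(2, 4), the expected value is:
E[X] = 3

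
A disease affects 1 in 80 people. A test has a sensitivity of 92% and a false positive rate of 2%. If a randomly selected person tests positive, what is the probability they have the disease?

Let D = the rare event, + = positive/flagged.
P(D) = 1/80
P(+|D) = 92/100 = 23/25
P(+|D') = 2/100 = 1/50
P(+) = P(+|D)P(D) + P(+|D')P(D')
     = \frac{23}{25} × \frac{1}{80} + \frac{1}{50} × \frac{79}{80}
     = \frac{1}{32}
P(D|+) = P(+|D)P(D)/P(+) = \frac{46}{125}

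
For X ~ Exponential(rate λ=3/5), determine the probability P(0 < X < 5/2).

P(0 < X < 5/2) = ∫_{0}^{5/2} f(x) dx
where f(x) = \frac{3 e^{- \frac{3 x}{5}}}{5}
= 1 - e^{- \frac{3}{2}}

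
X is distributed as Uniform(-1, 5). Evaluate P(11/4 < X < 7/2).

P(11/4 < X < 7/2) = ∫_{11/4}^{7/2} f(x) dx
where f(x) = \frac{1}{6}
= \frac{1}{8}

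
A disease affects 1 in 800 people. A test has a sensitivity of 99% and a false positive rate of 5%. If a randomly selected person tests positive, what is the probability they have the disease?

Let D = the rare event, + = positive/flagged.
P(D) = 1/800
P(+|D) = 99/100
P(+|D') = 5/100 = 1/20
P(+) = P(+|D)P(D) + P(+|D')P(D')
     = \frac{99}{100} × \frac{1}{800} + \frac{1}{20} × \frac{799}{800}
     = \frac{2047}{40000}
P(D|+) = P(+|D)P(D)/P(+) = \frac{99}{4094}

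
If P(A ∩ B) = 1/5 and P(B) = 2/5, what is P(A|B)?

P(A|B) = P(A ∩ B) / P(B)
= (1/5) / (2/5)
= 1/2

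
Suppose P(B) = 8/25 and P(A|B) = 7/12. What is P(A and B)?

By definition, P(A|B) = P(A ∩ B) / P(B)
So P(A ∩ B) = P(A|B) × P(B)
= 7/12 × 8/25
= 14/75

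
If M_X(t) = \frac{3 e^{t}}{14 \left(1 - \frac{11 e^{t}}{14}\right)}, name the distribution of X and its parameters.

The MGF M(t) = \frac{3 e^{t}}{14 \left(1 - \frac{11 e^{t}}{14}\right)} is the standard form for the Geometric distribution.
Comparing with the known MGF formula identifies: Geometric(p=3/14), X = trial number of first success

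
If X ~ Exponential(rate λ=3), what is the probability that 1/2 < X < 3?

P(1/2 < X < 3) = ∫_{1/2}^{3} f(x) dx
where f(x) = 3 e^{- 3 x}
= - \frac{1}{e^{9}} + e^{- \frac{3}{2}}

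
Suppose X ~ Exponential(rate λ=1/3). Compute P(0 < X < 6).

P(0 < X < 6) = ∫_{0}^{6} f(x) dx
where f(x) = \frac{e^{- \frac{x}{3}}}{3}
= 1 - e^{-2}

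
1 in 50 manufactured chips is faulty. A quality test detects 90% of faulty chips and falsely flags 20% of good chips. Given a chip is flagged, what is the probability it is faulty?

Let D = the rare event, + = positive/flagged.
P(D) = 1/50
P(+|D) = 90/100 = 9/10
P(+|D') = 20/100 = 1/5
P(+) = P(+|D)P(D) + P(+|D')P(D')
     = \frac{9}{10} × \frac{1}{50} + \frac{1}{5} × \frac{49}{50}
     = \frac{107}{500}
P(D|+) = P(+|D)P(D)/P(+) = \frac{9}{107}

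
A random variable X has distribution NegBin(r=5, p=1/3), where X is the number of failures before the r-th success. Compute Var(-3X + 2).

For X ~ NegBin(r=5, p=1/3), where X is the number of failures before the r-th success:
Var(X) = 30
Var(-3X + 2) = (-3)² × Var(X) = 9 × 30 = 270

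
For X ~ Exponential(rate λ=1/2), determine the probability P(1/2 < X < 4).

P(1/2 < X < 4) = ∫_{1/2}^{4} f(x) dx
where f(x) = \frac{e^{- \frac{x}{2}}}{2}
= - \frac{1}{e^{2}} + e^{- \frac{1}{4}}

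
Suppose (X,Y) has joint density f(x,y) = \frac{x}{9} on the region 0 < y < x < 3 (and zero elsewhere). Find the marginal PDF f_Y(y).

f_Y(y) = ∫_y^3 \frac{x}{9} dx = \frac{1}{2} - \frac{y^{2}}{18}
for 0 < y < 3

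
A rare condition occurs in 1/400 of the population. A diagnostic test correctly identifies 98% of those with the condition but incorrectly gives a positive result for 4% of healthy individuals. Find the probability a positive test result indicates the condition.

Let D = the rare event, + = positive/flagged.
P(D) = 1/400
P(+|D) = 98/100 = 49/50
P(+|D') = 4/100 = 1/25
P(+) = P(+|D)P(D) + P(+|D')P(D')
     = \frac{49}{50} × \frac{1}{400} + \frac{1}{25} × \frac{399}{400}
     = \frac{847}{20000}
P(D|+) = P(+|D)P(D)/P(+) = \frac{7}{121}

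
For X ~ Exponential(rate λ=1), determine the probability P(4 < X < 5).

P(4 < X < 5) = ∫_{4}^{5} f(x) dx
where f(x) = e^{- x}
= - \frac{1 - e}{e^{5}}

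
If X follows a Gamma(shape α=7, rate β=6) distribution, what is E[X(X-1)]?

E[X(X-1)] = E[X² - X] = E[X²] - E[X]
E[X] = \frac{7}{6}
E[X²] = Var(X) + (E[X])² = \frac{7}{36} + (\frac{7}{6})² = \frac{14}{9}
E[X(X-1)] = \frac{14}{9} - \frac{7}{6} = \frac{7}{18}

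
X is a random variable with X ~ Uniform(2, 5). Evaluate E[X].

For X ~ Uniform(2, 5), the expected value is:
E[X] = \frac{7}{2}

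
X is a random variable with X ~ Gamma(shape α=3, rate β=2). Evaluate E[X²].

Using the identity E[X²] = Var(X) + (E[X])²:
E[X] = \frac{3}{2}
Var(X) = \frac{3}{4}
E[X²] = \frac{3}{4} + (\frac{3}{2})²
= 3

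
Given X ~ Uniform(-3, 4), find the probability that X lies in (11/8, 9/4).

P(11/8 < X < 9/4) = ∫_{11/8}^{9/4} f(x) dx
where f(x) = \frac{1}{7}
= \frac{1}{8}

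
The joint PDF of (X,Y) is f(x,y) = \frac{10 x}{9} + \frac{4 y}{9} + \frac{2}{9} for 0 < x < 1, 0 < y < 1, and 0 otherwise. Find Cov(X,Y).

E[XY] = ∫∫ xy × f(x,y) dx dy = \frac{17}{54}
E[X] = \frac{16}{27}
E[Y] = \frac{29}{54}
Cov(X,Y) = E[XY] - E[X]E[Y] = - \frac{5}{1458}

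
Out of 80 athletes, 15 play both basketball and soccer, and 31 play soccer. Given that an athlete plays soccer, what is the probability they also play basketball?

P(A ∩ B) = 15/80 = 3/16
P(B) = 31/80
P(A|B) = P(A ∩ B) / P(B) = (3/16) / (31/80) = 15/31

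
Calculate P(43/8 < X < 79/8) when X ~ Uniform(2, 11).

P(43/8 < X < 79/8) = ∫_{43/8}^{79/8} f(x) dx
where f(x) = \frac{1}{9}
= \frac{1}{2}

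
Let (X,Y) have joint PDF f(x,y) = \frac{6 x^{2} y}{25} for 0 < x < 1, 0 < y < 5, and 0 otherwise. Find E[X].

f_X(x) = ∫_0^5 \frac{6 x^{2} y}{25} dy = 3 x^{2}
E[X] = ∫_0^1 x × (3 x^{2}) dx = \frac{3}{4}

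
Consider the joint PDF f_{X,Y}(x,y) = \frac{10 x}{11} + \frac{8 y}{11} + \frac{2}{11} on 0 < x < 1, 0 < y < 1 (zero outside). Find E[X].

E[X] = ∫_0^1 ∫_0^1 x × f(x,y) dy dx
= ∫_0^1 ∫_0^1 x × (\frac{10 x}{11} + \frac{8 y}{11} + \frac{2}{11}) dy dx
= \frac{19}{33}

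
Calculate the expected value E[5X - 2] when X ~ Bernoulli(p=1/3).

For X ~ Bernoulli(p=1/3):
E[X] = \frac{1}{3}
E[5X - 2] = 5 × E[X] - 2 = - \frac{1}{3}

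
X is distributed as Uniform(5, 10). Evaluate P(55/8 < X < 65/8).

P(55/8 < X < 65/8) = ∫_{55/8}^{65/8} f(x) dx
where f(x) = \frac{1}{5}
= \frac{1}{4}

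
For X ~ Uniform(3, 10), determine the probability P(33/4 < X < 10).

P(33/4 < X < 10) = ∫_{33/4}^{10} f(x) dx
where f(x) = \frac{1}{7}
= \frac{1}{4}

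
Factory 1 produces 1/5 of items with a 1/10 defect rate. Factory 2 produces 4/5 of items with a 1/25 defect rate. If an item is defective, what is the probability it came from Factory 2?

Using Bayes' theorem:
P(F1) = 1/5, P(D|F1) = 1/10
P(F2) = 4/5, P(D|F2) = 1/25
P(D) = P(D|F1)P(F1) + P(D|F2)P(F2)
     = \frac{13}{250}
P(F2|D) = P(D|F2)P(F2) / P(D)
= \frac{8}{13}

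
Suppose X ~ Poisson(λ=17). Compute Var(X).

For X ~ Poisson(λ=17):
Var(X) = 17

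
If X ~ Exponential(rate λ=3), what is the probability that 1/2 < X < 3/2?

P(1/2 < X < 3/2) = ∫_{1/2}^{3/2} f(x) dx
where f(x) = 3 e^{- 3 x}
= - \frac{1 - e^{3}}{e^{\frac{9}{2}}}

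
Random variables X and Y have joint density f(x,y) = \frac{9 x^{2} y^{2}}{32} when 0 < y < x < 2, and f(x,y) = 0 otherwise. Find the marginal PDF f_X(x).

f_X(x) = ∫_0^x \frac{9 x^{2} y^{2}}{32} dy = \frac{3 x^{5}}{32}
for 0 < x < 2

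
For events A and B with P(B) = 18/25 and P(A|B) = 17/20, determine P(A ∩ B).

By definition, P(A|B) = P(A ∩ B) / P(B)
So P(A ∩ B) = P(A|B) × P(B)
= 17/20 × 18/25
= 153/250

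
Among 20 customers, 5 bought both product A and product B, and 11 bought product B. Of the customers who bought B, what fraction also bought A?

P(A ∩ B) = 5/20 = 1/4
P(B) = 11/20
P(A|B) = P(A ∩ B) / P(B) = (1/4) / (11/20) = 5/11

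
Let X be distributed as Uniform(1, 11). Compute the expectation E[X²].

Using the identity E[X²] = Var(X) + (E[X])²:
E[X] = 6
Var(X) = \frac{25}{3}
E[X²] = \frac{25}{3} + (6)²
= \frac{133}{3}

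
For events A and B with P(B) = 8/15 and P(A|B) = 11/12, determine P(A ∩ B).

By definition, P(A|B) = P(A ∩ B) / P(B)
So P(A ∩ B) = P(A|B) × P(B)
= 11/12 × 8/15
= 22/45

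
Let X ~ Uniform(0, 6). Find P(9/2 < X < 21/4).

P(9/2 < X < 21/4) = ∫_{9/2}^{21/4} f(x) dx
where f(x) = \frac{1}{6}
= \frac{1}{8}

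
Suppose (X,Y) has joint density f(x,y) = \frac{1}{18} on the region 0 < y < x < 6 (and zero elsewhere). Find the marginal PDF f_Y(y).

f_Y(y) = ∫_y^6 \frac{1}{18} dx = \frac{1}{3} - \frac{y}{18}
for 0 < y < 6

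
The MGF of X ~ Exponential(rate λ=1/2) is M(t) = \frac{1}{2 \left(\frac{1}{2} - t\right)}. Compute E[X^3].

To find E[X^3], compute M^(3)(0):
M^(1)(t) = \frac{1}{2 \left(\frac{1}{2} - t\right)^{2}}
M^(2)(t) = \frac{1}{\left(\frac{1}{2} - t\right)^{3}}
M^(3)(t) = \frac{3}{\left(\frac{1}{2} - t\right)^{4}}
M^(3)(0) = 48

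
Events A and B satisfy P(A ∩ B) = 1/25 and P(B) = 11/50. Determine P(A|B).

P(A|B) = P(A ∩ B) / P(B)
= (1/25) / (11/50)
= 2/11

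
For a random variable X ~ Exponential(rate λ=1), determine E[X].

For X ~ Exponential(rate λ=1), the expected value is:
E[X] = 1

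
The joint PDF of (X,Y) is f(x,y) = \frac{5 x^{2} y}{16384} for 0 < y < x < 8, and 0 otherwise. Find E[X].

f_X(x) = ∫_0^x \frac{5 x^{2} y}{16384} dy = \frac{5 x^{4}}{32768}
E[X] = ∫_0^8 x × (\frac{5 x^{4}}{32768}) dx = \frac{20}{3}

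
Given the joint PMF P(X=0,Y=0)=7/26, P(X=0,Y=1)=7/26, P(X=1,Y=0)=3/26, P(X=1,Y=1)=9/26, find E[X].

First find marginal of X:
P(X=0) = 7/13
P(X=1) = 6/13
E[X] = 0 × 7/13 + 1 × 6/13 = 6/13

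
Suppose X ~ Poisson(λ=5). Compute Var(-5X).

For X ~ Poisson(λ=5):
Var(X) = 5
Var(-5X) = (-5)² × Var(X) = 25 × 5 = 125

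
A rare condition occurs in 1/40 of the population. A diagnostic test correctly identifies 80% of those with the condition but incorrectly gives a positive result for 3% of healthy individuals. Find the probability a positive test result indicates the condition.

Let D = the rare event, + = positive/flagged.
P(D) = 1/40
P(+|D) = 80/100 = 4/5
P(+|D') = 3/100
P(+) = P(+|D)P(D) + P(+|D')P(D')
     = \frac{4}{5} × \frac{1}{40} + \frac{3}{100} × \frac{39}{40}
     = \frac{197}{4000}
P(D|+) = P(+|D)P(D)/P(+) = \frac{80}{197}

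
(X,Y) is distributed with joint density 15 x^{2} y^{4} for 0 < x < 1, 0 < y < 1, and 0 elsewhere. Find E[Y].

E[Y] = ∫_0^1 ∫_0^1 y × f(x,y) dx dy
= \frac{5}{6}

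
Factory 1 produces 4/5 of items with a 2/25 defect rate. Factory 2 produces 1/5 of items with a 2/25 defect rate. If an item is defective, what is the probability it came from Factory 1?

Using Bayes' theorem:
P(F1) = 4/5, P(D|F1) = 2/25
P(F2) = 1/5, P(D|F2) = 2/25
P(D) = P(D|F1)P(F1) + P(D|F2)P(F2)
     = \frac{2}{25}
P(F1|D) = P(D|F1)P(F1) / P(D)
= \frac{4}{5}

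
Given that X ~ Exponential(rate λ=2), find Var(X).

For X ~ Exponential(rate λ=2):
Var(X) = \frac{1}{4}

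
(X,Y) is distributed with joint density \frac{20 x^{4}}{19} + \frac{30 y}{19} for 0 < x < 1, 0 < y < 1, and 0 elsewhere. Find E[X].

E[X] = ∫_0^1 ∫_0^1 x × f(x,y) dy dx
= ∫_0^1 ∫_0^1 x × (\frac{20 x^{4}}{19} + \frac{30 y}{19}) dy dx
= \frac{65}{114}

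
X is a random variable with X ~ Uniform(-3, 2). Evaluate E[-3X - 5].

For X ~ Uniform(-3, 2):
E[X] = - \frac{1}{2}
E[-3X - 5] = -3 × E[X] - 5 = - \frac{7}{2}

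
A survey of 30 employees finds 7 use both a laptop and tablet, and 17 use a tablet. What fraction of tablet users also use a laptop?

P(A ∩ B) = 7/30
P(B) = 17/30
P(A|B) = P(A ∩ B) / P(B) = (7/30) / (17/30) = 7/17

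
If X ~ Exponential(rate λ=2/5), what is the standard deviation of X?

For X ~ Exponential(rate λ=2/5):
Var(X) = \frac{25}{4}
SD(X) = √(Var(X)) = √(\frac{25}{4}) = \frac{5}{2}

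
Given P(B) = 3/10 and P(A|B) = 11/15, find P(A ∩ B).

By definition, P(A|B) = P(A ∩ B) / P(B)
So P(A ∩ B) = P(A|B) × P(B)
= 11/15 × 3/10
= 11/50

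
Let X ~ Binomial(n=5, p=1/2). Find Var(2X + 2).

For X ~ Binomial(n=5, p=1/2):
Var(X) = \frac{5}{4}
Var(2X + 2) = (2)² × Var(X) = 4 × \frac{5}{4} = 5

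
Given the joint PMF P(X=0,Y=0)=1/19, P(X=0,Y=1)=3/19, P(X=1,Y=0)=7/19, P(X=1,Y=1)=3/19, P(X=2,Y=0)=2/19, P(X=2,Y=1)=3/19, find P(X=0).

P(X=0) = P(X=0,Y=0) + P(X=0,Y=1)
= 1/19 + 3/19
= 4/19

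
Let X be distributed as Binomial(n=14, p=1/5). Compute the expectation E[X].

For X ~ Binomial(n=14, p=1/5), the expected value is:
E[X] = \frac{14}{5}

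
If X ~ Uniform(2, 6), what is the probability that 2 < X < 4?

P(2 < X < 4) = ∫_{2}^{4} f(x) dx
where f(x) = \frac{1}{4}
= \frac{1}{2}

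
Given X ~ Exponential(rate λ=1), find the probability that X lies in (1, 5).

P(1 < X < 5) = ∫_{1}^{5} f(x) dx
where f(x) = e^{- x}
= - \frac{1 - e^{4}}{e^{5}}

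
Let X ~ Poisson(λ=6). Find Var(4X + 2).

For X ~ Poisson(λ=6):
Var(X) = 6
Var(4X + 2) = (4)² × Var(X) = 16 × 6 = 96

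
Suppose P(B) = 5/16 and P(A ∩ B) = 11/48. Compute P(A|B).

P(A|B) = P(A ∩ B) / P(B)
= (11/48) / (5/16)
= 11/15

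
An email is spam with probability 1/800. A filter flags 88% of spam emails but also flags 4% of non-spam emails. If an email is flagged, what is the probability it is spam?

Let D = the rare event, + = positive/flagged.
P(D) = 1/800
P(+|D) = 88/100 = 22/25
P(+|D') = 4/100 = 1/25
P(+) = P(+|D)P(D) + P(+|D')P(D')
     = \frac{22}{25} × \frac{1}{800} + \frac{1}{25} × \frac{799}{800}
     = \frac{821}{20000}
P(D|+) = P(+|D)P(D)/P(+) = \frac{22}{821}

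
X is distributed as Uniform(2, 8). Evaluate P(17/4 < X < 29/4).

P(17/4 < X < 29/4) = ∫_{17/4}^{29/4} f(x) dx
where f(x) = \frac{1}{6}
= \frac{1}{2}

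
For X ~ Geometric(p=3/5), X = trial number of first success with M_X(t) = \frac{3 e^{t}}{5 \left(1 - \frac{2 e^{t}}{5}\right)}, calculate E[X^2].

To find E[X^2], compute M^(2)(0):
M^(1)(t) = \frac{3 e^{t}}{5 \left(1 - \frac{2 e^{t}}{5}\right)} + \frac{6 e^{2 t}}{25 \left(1 - \frac{2 e^{t}}{5}\right)^{2}}
M^(2)(t) = \frac{3 e^{t}}{5 \left(1 - \frac{2 e^{t}}{5}\right)} + \frac{18 e^{2 t}}{25 \left(1 - \frac{2 e^{t}}{5}\right)^{2}} + \frac{24 e^{3 t}}{125 \left(1 - \frac{2 e^{t}}{5}\right)^{3}}
M^(2)(0) = \frac{35}{9}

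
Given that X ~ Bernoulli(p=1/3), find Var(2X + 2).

For X ~ Bernoulli(p=1/3):
Var(X) = \frac{2}{9}
Var(2X + 2) = (2)² × Var(X) = 4 × \frac{2}{9} = \frac{8}{9}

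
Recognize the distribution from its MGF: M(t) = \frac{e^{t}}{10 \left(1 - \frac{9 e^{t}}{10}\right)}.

The MGF M(t) = \frac{e^{t}}{10 \left(1 - \frac{9 e^{t}}{10}\right)} is the standard form for the Geometric distribution.
Comparing with the known MGF formula identifies: Geometric(p=1/10), X = trial number of first success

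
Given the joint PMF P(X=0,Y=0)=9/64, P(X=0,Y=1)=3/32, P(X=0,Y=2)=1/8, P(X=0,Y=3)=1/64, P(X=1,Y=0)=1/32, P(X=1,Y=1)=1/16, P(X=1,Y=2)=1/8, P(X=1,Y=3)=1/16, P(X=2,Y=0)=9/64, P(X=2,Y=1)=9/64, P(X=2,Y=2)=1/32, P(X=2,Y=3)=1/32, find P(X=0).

P(X=0) = P(X=0,Y=0) + P(X=0,Y=1) + P(X=0,Y=2) + P(X=0,Y=3)
= 9/64 + 3/32 + 1/8 + 1/64
= 3/8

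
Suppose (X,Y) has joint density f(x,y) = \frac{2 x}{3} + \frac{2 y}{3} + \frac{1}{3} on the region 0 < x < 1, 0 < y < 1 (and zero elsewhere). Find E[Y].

E[Y] = ∫_0^1 ∫_0^1 y × f(x,y) dx dy
= \frac{5}{9}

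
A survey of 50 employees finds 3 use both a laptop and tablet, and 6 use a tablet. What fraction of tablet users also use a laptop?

P(A ∩ B) = 3/50
P(B) = 6/50 = 3/25
P(A|B) = P(A ∩ B) / P(B) = (3/50) / (3/25) = 1/2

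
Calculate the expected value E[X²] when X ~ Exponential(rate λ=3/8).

Using the identity E[X²] = Var(X) + (E[X])²:
E[X] = \frac{8}{3}
Var(X) = \frac{64}{9}
E[X²] = \frac{64}{9} + (\frac{8}{3})²
= \frac{128}{9}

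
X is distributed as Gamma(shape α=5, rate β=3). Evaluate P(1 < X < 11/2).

P(1 < X < 11/2) = ∫_{1}^{11/2} f(x) dx
where f(x) = \frac{81 x^{4} e^{- 3 x}}{8}
= - \frac{510803}{128 e^{\frac{33}{2}}} + \frac{131}{8 e^{3}}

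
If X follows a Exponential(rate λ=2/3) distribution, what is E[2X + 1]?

For X ~ Exponential(rate λ=2/3):
E[X] = \frac{3}{2}
E[2X + 1] = 2 × E[X] + 1 = 4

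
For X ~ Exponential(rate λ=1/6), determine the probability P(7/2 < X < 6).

P(7/2 < X < 6) = ∫_{7/2}^{6} f(x) dx
where f(x) = \frac{e^{- \frac{x}{6}}}{6}
= - \frac{1}{e} + e^{- \frac{7}{12}}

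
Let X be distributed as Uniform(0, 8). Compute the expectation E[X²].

Using the identity E[X²] = Var(X) + (E[X])²:
E[X] = 4
Var(X) = \frac{16}{3}
E[X²] = \frac{16}{3} + (4)²
= \frac{64}{3}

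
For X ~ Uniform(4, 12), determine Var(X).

For X ~ Uniform(4, 12):
Var(X) = \frac{16}{3}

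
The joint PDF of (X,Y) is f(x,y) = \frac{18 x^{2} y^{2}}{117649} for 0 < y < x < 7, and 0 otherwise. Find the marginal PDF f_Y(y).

f_Y(y) = ∫_y^7 \frac{18 x^{2} y^{2}}{117649} dx = \frac{6 y^{2} \left(343 - y^{3}\right)}{117649}
for 0 < y < 7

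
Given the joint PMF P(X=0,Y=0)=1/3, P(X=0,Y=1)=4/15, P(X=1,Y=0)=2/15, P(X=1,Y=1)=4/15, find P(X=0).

P(X=0) = P(X=0,Y=0) + P(X=0,Y=1)
= 1/3 + 4/15
= 3/5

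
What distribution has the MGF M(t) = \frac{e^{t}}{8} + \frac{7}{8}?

The MGF M(t) = \frac{e^{t}}{8} + \frac{7}{8} is the standard form for the Bernoulli distribution.
Comparing with the known MGF formula identifies: Bernoulli(p=1/8)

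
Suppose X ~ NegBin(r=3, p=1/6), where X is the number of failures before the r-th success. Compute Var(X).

For X ~ NegBin(r=3, p=1/6), where X is the number of failures before the r-th success:
Var(X) = 90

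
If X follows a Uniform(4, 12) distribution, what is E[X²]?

Using the identity E[X²] = Var(X) + (E[X])²:
E[X] = 8
Var(X) = \frac{16}{3}
E[X²] = \frac{16}{3} + (8)²
= \frac{208}{3}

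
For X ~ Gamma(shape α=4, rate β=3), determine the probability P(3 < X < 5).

P(3 < X < 5) = ∫_{3}^{5} f(x) dx
where f(x) = \frac{27 x^{3} e^{- 3 x}}{2}
= \frac{-691 + 172 e^{6}}{e^{15}}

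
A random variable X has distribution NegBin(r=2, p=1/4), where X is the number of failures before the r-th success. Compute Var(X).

For X ~ NegBin(r=2, p=1/4), where X is the number of failures before the r-th success:
Var(X) = 24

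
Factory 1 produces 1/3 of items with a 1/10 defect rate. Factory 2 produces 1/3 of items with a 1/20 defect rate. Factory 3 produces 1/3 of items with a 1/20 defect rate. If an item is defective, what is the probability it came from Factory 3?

Using Bayes' theorem:
P(F1) = 1/3, P(D|F1) = 1/10
P(F2) = 1/3, P(D|F2) = 1/20
P(F3) = 1/3, P(D|F3) = 1/20
P(D) = P(D|F1)P(F1) + P(D|F2)P(F2) + P(D|F3)P(F3)
     = \frac{1}{15}
P(F3|D) = P(D|F3)P(F3) / P(D)
= \frac{1}{4}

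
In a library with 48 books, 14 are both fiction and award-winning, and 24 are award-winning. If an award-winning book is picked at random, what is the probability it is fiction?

P(A ∩ B) = 14/48 = 7/24
P(B) = 24/48 = 1/2
P(A|B) = P(A ∩ B) / P(B) = (7/24) / (1/2) = 7/12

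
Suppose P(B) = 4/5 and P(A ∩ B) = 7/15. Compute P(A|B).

P(A|B) = P(A ∩ B) / P(B)
= (7/15) / (4/5)
= 7/12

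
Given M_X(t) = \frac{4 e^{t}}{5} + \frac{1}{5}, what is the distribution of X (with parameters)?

The MGF M(t) = \frac{4 e^{t}}{5} + \frac{1}{5} is the standard form for the Bernoulli distribution.
Comparing with the known MGF formula identifies: Bernoulli(p=4/5)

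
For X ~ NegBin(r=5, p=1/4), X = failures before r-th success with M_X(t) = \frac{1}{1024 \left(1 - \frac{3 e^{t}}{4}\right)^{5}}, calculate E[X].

To find E[X], compute M^(1)(0):
M^(1)(t) = \frac{15 e^{t}}{4096 \left(1 - \frac{3 e^{t}}{4}\right)^{6}}
M^(1)(0) = 15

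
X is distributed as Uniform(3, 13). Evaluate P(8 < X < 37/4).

P(8 < X < 37/4) = ∫_{8}^{37/4} f(x) dx
where f(x) = \frac{1}{10}
= \frac{1}{8}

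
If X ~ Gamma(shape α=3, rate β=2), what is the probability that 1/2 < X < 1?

P(1/2 < X < 1) = ∫_{1/2}^{1} f(x) dx
where f(x) = 4 x^{2} e^{- 2 x}
= \frac{5 \left(-2 + e\right)}{2 e^{2}}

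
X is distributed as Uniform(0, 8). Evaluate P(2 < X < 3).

P(2 < X < 3) = ∫_{2}^{3} f(x) dx
where f(x) = \frac{1}{8}
= \frac{1}{8}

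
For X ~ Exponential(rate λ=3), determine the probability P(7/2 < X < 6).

P(7/2 < X < 6) = ∫_{7/2}^{6} f(x) dx
where f(x) = 3 e^{- 3 x}
= - \frac{1}{e^{18}} + e^{- \frac{21}{2}}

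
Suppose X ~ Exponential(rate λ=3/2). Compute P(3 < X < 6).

P(3 < X < 6) = ∫_{3}^{6} f(x) dx
where f(x) = \frac{3 e^{- \frac{3 x}{2}}}{2}
= - \frac{1}{e^{9}} + e^{- \frac{9}{2}}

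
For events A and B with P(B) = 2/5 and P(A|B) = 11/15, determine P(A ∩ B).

By definition, P(A|B) = P(A ∩ B) / P(B)
So P(A ∩ B) = P(A|B) × P(B)
= 11/15 × 2/5
= 22/75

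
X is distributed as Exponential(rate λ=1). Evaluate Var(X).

For X ~ Exponential(rate λ=1):
Var(X) = 1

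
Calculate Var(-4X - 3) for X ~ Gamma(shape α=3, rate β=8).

For X ~ Gamma(shape α=3, rate β=8):
Var(X) = \frac{3}{64}
Var(-4X - 3) = (-4)² × Var(X) = 16 × \frac{3}{64} = \frac{3}{4}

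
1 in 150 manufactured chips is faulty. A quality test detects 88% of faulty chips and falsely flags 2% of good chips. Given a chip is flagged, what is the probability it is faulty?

Let D = the rare event, + = positive/flagged.
P(D) = 1/150
P(+|D) = 88/100 = 22/25
P(+|D') = 2/100 = 1/50
P(+) = P(+|D)P(D) + P(+|D')P(D')
     = \frac{22}{25} × \frac{1}{150} + \frac{1}{50} × \frac{149}{150}
     = \frac{193}{7500}
P(D|+) = P(+|D)P(D)/P(+) = \frac{44}{193}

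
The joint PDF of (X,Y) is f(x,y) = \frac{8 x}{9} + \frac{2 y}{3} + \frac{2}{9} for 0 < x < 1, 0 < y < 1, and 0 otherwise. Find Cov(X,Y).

E[XY] = ∫∫ xy × f(x,y) dx dy = \frac{17}{54}
E[X] = \frac{31}{54}
E[Y] = \frac{5}{9}
Cov(X,Y) = E[XY] - E[X]E[Y] = - \frac{1}{243}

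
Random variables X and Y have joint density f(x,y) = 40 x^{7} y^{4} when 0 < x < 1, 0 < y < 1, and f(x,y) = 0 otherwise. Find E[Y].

E[Y] = ∫_0^1 ∫_0^1 y × f(x,y) dx dy
= \frac{5}{6}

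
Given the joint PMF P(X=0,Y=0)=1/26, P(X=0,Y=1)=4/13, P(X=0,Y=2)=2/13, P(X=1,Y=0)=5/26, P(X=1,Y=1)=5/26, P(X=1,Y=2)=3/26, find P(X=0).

P(X=0) = P(X=0,Y=0) + P(X=0,Y=1) + P(X=0,Y=2)
= 1/26 + 4/13 + 2/13
= 1/2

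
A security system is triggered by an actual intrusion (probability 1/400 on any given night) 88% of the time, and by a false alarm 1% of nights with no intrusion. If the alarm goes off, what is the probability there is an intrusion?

Let D = the rare event, + = positive/flagged.
P(D) = 1/400
P(+|D) = 88/100 = 22/25
P(+|D') = 1/100
P(+) = P(+|D)P(D) + P(+|D')P(D')
     = \frac{22}{25} × \frac{1}{400} + \frac{1}{100} × \frac{399}{400}
     = \frac{487}{40000}
P(D|+) = P(+|D)P(D)/P(+) = \frac{88}{487}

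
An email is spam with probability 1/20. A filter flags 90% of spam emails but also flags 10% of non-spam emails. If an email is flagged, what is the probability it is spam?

Let D = the rare event, + = positive/flagged.
P(D) = 1/20
P(+|D) = 90/100 = 9/10
P(+|D') = 10/100 = 1/10
P(+) = P(+|D)P(D) + P(+|D')P(D')
     = \frac{9}{10} × \frac{1}{20} + \frac{1}{10} × \frac{19}{20}
     = \frac{7}{50}
P(D|+) = P(+|D)P(D)/P(+) = \frac{9}{28}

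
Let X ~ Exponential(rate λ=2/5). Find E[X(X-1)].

E[X(X-1)] = E[X² - X] = E[X²] - E[X]
E[X] = \frac{5}{2}
E[X²] = Var(X) + (E[X])² = \frac{25}{4} + (\frac{5}{2})² = \frac{25}{2}
E[X(X-1)] = \frac{25}{2} - \frac{5}{2} = 10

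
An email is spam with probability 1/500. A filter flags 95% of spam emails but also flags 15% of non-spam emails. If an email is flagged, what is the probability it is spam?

Let D = the rare event, + = positive/flagged.
P(D) = 1/500
P(+|D) = 95/100 = 19/20
P(+|D') = 15/100 = 3/20
P(+) = P(+|D)P(D) + P(+|D')P(D')
     = \frac{19}{20} × \frac{1}{500} + \frac{3}{20} × \frac{499}{500}
     = \frac{379}{2500}
P(D|+) = P(+|D)P(D)/P(+) = \frac{19}{1516}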